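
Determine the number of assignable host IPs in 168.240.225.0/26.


Host bits = 32 - 26 = 6
Total addresses = 2^6 = 64
Usable = total - 2 (network and broadcast)
Usable hosts: 62


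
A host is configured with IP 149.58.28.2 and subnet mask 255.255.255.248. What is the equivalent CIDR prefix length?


Binary: 11111111.11111111.11111111.11111000
Count leading 1s
Prefix: /29


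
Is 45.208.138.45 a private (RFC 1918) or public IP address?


RFC 1918 private ranges:
  10.0.0.0/8 (10.0.0.0 - 10.255.255.255)
  172.16.0.0/12 (172.16.0.0 - 172.31.255.255)
  192.168.0.0/16 (192.168.0.0 - 192.168.255.255)
Public (not in any RFC 1918 range)


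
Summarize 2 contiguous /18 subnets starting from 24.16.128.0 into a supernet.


Original prefix: /18
Number of subnets: 2 = 2^1
New prefix = 18 - 1 = 17
Supernet: 24.16.128.0/17


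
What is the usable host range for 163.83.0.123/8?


Network: 163.0.0.0
Broadcast: 163.255.255.255
First usable = network + 1
Last usable = broadcast - 1
Range: 163.0.0.1 to 163.255.255.254


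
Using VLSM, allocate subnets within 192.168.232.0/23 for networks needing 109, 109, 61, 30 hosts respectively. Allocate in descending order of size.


109 hosts -> /25 (126 usable): 192.168.232.0/25
109 hosts -> /25 (126 usable): 192.168.232.128/25
61 hosts -> /26 (62 usable): 192.168.233.0/26
30 hosts -> /27 (30 usable): 192.168.233.64/27
Allocation: 192.168.232.0/25 (109 hosts, 126 usable); 192.168.232.128/25 (109 hosts, 126 usable); 192.168.233.0/26 (61 hosts, 62 usable); 192.168.233.64/27 (30 hosts, 30 usable)


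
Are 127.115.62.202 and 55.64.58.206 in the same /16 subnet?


Mask: 255.255.0.0
127.115.62.202 AND mask = 127.115.0.0
55.64.58.206 AND mask = 55.64.0.0
No, different subnets (127.115.0.0 vs 55.64.0.0)


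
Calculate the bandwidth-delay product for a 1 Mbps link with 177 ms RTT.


BDP = bandwidth * RTT
= 1 Mbps * 177 ms
= 1 * 1e6 * 177 / 1000 bits
= 177000 bits
= 22125 bytes
= 21.6064 KB
BDP = 177000 bits (22125 bytes)


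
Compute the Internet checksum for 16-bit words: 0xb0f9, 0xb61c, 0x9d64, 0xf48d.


Sum all words (with carry folding):
+ 0xb0f9 = 0xb0f9
+ 0xb61c = 0x6716
+ 0x9d64 = 0x047b
+ 0xf48d = 0xf908
One's complement: ~0xf908
Checksum = 0x06f7


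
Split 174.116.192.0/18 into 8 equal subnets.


New prefix = 18 + 3 = 21
Each subnet has 2048 addresses
  174.116.192.0/21
  174.116.200.0/21
  174.116.208.0/21
  174.116.216.0/21
  174.116.224.0/21
  174.116.232.0/21
  174.116.240.0/21
  174.116.248.0/21
Subnets: 174.116.192.0/21, 174.116.200.0/21, 174.116.208.0/21, 174.116.216.0/21, 174.116.224.0/21, 174.116.232.0/21, 174.116.240.0/21, 174.116.248.0/21


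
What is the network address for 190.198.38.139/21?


IP:   10111110.11000110.00100110.10001011
Mask: 11111111.11111111.11111000.00000000
AND operation:
Net:  10111110.11000110.00100000.00000000
Network: 190.198.32.0/21


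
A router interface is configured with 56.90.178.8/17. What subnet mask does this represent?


/17 means 17 network bits, 15 host bits
Binary: 11111111111111111000000000000000
Mask: 255.255.128.0


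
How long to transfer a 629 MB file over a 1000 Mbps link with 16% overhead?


Effective throughput = 1000 * (1 - 16/100) = 840 Mbps
File size in Mb = 629 * 8 = 5032 Mb
Time = 5032 / 840
Time = 5.9905 seconds


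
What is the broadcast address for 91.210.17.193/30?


Network: 91.210.17.192/30
Host bits = 2
Set all host bits to 1:
Broadcast: 91.210.17.195


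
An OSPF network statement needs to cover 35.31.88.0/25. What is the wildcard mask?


Subnet mask: 255.255.255.128
Wildcard = 255.255.255.255 - subnet mask
255 - 255 = 0
255 - 255 = 0
255 - 255 = 0
255 - 128 = 127
Wildcard: 0.0.0.127


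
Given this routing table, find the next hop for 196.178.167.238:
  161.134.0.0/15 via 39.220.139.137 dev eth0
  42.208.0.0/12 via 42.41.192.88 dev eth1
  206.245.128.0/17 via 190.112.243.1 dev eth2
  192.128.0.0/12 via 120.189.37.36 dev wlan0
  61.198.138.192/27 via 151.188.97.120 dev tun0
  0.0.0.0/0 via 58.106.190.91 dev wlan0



Longest prefix match for 196.178.167.238:
  /15 161.134.0.0: no
  /12 42.208.0.0: no
  /17 206.245.128.0: no
  /12 192.128.0.0: no
  /27 61.198.138.192: no
  /0 0.0.0.0: MATCH
Selected: next-hop 58.106.190.91 via wlan0 (matched /0)


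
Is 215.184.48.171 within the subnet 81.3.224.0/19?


Subnet network: 81.3.224.0
Test IP AND mask: 215.184.32.0
No, 215.184.48.171 is not in 81.3.224.0/19


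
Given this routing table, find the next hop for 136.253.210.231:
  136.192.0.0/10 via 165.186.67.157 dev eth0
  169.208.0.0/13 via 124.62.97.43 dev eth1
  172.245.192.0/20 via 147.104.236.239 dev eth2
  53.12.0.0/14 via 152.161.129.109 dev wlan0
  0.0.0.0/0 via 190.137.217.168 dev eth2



Longest prefix match for 136.253.210.231:
  /10 136.192.0.0: MATCH
  /13 169.208.0.0: no
  /20 172.245.192.0: no
  /14 53.12.0.0: no
  /0 0.0.0.0: MATCH
Selected: next-hop 165.186.67.157 via eth0 (matched /10)


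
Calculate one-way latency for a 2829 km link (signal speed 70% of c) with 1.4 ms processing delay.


Speed = 0.7 * 3e5 km/s = 210000 km/s
Propagation delay = 2829 / 210000 = 0.0135 s = 13.4714 ms
Processing delay = 1.4 ms
Total one-way latency = 14.8714 ms


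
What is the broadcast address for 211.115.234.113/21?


Network: 211.115.232.0/21
Host bits = 11
Set all host bits to 1:
Broadcast: 211.115.239.255


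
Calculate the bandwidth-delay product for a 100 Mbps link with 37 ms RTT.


BDP = bandwidth * RTT
= 100 Mbps * 37 ms
= 100 * 1e6 * 37 / 1000 bits
= 3700000 bits
= 462500 bytes
= 451.6602 KB
BDP = 3700000 bits (462500 bytes)


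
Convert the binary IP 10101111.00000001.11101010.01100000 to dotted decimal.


10101111 = 175
00000001 = 1
11101010 = 234
01100000 = 96
IP: 175.1.234.96


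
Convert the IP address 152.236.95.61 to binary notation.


152 = 10011000
236 = 11101100
95 = 01011111
61 = 00111101
Binary: 10011000.11101100.01011111.00111101


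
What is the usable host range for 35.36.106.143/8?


Network: 35.0.0.0
Broadcast: 35.255.255.255
First usable = network + 1
Last usable = broadcast - 1
Range: 35.0.0.1 to 35.255.255.254


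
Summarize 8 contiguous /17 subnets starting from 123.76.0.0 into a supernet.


Original prefix: /17
Number of subnets: 8 = 2^3
New prefix = 17 - 3 = 14
Supernet: 123.76.0.0/14


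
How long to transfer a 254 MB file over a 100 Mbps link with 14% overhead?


Effective throughput = 100 * (1 - 14/100) = 86 Mbps
File size in Mb = 254 * 8 = 2032 Mb
Time = 2032 / 86
Time = 23.6279 seconds


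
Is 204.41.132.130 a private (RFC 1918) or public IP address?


RFC 1918 private ranges:
  10.0.0.0/8 (10.0.0.0 - 10.255.255.255)
  172.16.0.0/12 (172.16.0.0 - 172.31.255.255)
  192.168.0.0/16 (192.168.0.0 - 192.168.255.255)
Public (not in any RFC 1918 range)


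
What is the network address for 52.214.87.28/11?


IP:   00110100.11010110.01010111.00011100
Mask: 11111111.11100000.00000000.00000000
AND operation:
Net:  00110100.11000000.00000000.00000000
Network: 52.192.0.0/11


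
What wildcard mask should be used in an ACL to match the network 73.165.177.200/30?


Subnet mask: 255.255.255.252
Wildcard = 255.255.255.255 - subnet mask
255 - 255 = 0
255 - 255 = 0
255 - 255 = 0
255 - 252 = 3
Wildcard: 0.0.0.3


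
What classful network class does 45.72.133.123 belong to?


First octet: 45
Binary: 00101101
0xxxxxxx -> Class A (1-126)
Class A, default mask 255.0.0.0 (/8)


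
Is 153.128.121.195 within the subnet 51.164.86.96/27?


Subnet network: 51.164.86.96
Test IP AND mask: 153.128.121.192
No, 153.128.121.195 is not in 51.164.86.96/27


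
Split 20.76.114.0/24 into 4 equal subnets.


New prefix = 24 + 2 = 26
Each subnet has 64 addresses
  20.76.114.0/26
  20.76.114.64/26
  20.76.114.128/26
  20.76.114.192/26
Subnets: 20.76.114.0/26, 20.76.114.64/26, 20.76.114.128/26, 20.76.114.192/26


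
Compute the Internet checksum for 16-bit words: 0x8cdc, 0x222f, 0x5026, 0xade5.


Sum all words (with carry folding):
+ 0x8cdc = 0x8cdc
+ 0x222f = 0xaf0b
+ 0x5026 = 0xff31
+ 0xade5 = 0xad17
One's complement: ~0xad17
Checksum = 0x52e8


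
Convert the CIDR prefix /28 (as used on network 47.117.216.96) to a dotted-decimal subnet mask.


/28 means 28 network bits, 4 host bits
Binary: 11111111111111111111111111110000
Mask: 255.255.255.240


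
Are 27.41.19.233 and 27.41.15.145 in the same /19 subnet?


Mask: 255.255.224.0
27.41.19.233 AND mask = 27.41.0.0
27.41.15.145 AND mask = 27.41.0.0
Yes, same subnet (27.41.0.0)


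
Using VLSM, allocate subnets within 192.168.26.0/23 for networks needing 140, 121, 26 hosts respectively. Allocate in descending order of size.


140 hosts -> /24 (254 usable): 192.168.26.0/24
121 hosts -> /25 (126 usable): 192.168.27.0/25
26 hosts -> /27 (30 usable): 192.168.27.128/27
Allocation: 192.168.26.0/24 (140 hosts, 254 usable); 192.168.27.0/25 (121 hosts, 126 usable); 192.168.27.128/27 (26 hosts, 30 usable)


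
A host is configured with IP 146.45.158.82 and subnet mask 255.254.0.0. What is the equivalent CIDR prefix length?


Binary: 11111111.11111110.00000000.00000000
Count leading 1s
Prefix: /15


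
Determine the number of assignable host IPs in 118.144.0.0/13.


Host bits = 32 - 13 = 19
Total addresses = 2^19 = 524288
Usable = total - 2 (network and broadcast)
Usable hosts: 524286


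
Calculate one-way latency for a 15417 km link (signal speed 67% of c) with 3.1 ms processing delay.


Speed = 0.67 * 3e5 km/s = 201000 km/s
Propagation delay = 15417 / 201000 = 0.0767 s = 76.7015 ms
Processing delay = 3.1 ms
Total one-way latency = 79.8015 ms


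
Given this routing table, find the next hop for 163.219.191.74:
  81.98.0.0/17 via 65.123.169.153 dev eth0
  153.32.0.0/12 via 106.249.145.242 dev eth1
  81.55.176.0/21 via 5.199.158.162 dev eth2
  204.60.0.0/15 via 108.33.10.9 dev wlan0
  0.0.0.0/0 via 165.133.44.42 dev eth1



Longest prefix match for 163.219.191.74:
  /17 81.98.0.0: no
  /12 153.32.0.0: no
  /21 81.55.176.0: no
  /15 204.60.0.0: no
  /0 0.0.0.0: MATCH
Selected: next-hop 165.133.44.42 via eth1 (matched /0)


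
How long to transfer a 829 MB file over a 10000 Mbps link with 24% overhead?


Effective throughput = 10000 * (1 - 24/100) = 7600 Mbps
File size in Mb = 829 * 8 = 6632 Mb
Time = 6632 / 7600
Time = 0.8726 seconds


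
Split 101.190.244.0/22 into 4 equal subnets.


New prefix = 22 + 2 = 24
Each subnet has 256 addresses
  101.190.244.0/24
  101.190.245.0/24
  101.190.246.0/24
  101.190.247.0/24
Subnets: 101.190.244.0/24, 101.190.245.0/24, 101.190.246.0/24, 101.190.247.0/24


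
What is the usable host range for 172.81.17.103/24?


Network: 172.81.17.0
Broadcast: 172.81.17.255
First usable = network + 1
Last usable = broadcast - 1
Range: 172.81.17.1 to 172.81.17.254


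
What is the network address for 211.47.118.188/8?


IP:   11010011.00101111.01110110.10111100
Mask: 11111111.00000000.00000000.00000000
AND operation:
Net:  11010011.00000000.00000000.00000000
Network: 211.0.0.0/8


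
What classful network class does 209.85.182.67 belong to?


First octet: 209
Binary: 11010001
110xxxxx -> Class C (192-223)
Class C, default mask 255.255.255.0 (/24)


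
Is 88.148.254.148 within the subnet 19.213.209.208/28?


Subnet network: 19.213.209.208
Test IP AND mask: 88.148.254.144
No, 88.148.254.148 is not in 19.213.209.208/28


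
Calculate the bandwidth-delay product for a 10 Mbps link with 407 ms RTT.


BDP = bandwidth * RTT
= 10 Mbps * 407 ms
= 10 * 1e6 * 407 / 1000 bits
= 4070000 bits
= 508750 bytes
= 496.8262 KB
BDP = 4070000 bits (508750 bytes)


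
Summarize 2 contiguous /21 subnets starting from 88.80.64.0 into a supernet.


Original prefix: /21
Number of subnets: 2 = 2^1
New prefix = 21 - 1 = 20
Supernet: 88.80.64.0/20


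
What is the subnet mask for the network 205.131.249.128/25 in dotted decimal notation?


/25 means 25 network bits, 7 host bits
Binary: 11111111111111111111111110000000
Mask: 255.255.255.128


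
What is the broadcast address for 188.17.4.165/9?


Network: 188.0.0.0/9
Host bits = 23
Set all host bits to 1:
Broadcast: 188.127.255.255


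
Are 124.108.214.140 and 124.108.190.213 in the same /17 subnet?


Mask: 255.255.128.0
124.108.214.140 AND mask = 124.108.128.0
124.108.190.213 AND mask = 124.108.128.0
Yes, same subnet (124.108.128.0)


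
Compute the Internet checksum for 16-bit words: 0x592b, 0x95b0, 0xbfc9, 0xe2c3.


Sum all words (with carry folding):
+ 0x592b = 0x592b
+ 0x95b0 = 0xeedb
+ 0xbfc9 = 0xaea5
+ 0xe2c3 = 0x9169
One's complement: ~0x9169
Checksum = 0x6e96


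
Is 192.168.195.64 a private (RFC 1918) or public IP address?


RFC 1918 private ranges:
  10.0.0.0/8 (10.0.0.0 - 10.255.255.255)
  172.16.0.0/12 (172.16.0.0 - 172.31.255.255)
  192.168.0.0/16 (192.168.0.0 - 192.168.255.255)
Private (in 192.168.0.0/16)


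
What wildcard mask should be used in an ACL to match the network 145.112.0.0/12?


Subnet mask: 255.240.0.0
Wildcard = 255.255.255.255 - subnet mask
255 - 255 = 0
255 - 240 = 15
255 - 0 = 255
255 - 0 = 255
Wildcard: 0.15.255.255


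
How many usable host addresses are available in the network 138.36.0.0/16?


Host bits = 32 - 16 = 16
Total addresses = 2^16 = 65536
Usable = total - 2 (network and broadcast)
Usable hosts: 65534


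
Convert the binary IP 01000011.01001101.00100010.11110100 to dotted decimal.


01000011 = 67
01001101 = 77
00100010 = 34
11110100 = 244
IP: 67.77.34.244


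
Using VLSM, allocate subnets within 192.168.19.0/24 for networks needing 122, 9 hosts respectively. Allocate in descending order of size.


122 hosts -> /25 (126 usable): 192.168.19.0/25
9 hosts -> /28 (14 usable): 192.168.19.128/28
Allocation: 192.168.19.0/25 (122 hosts, 126 usable); 192.168.19.128/28 (9 hosts, 14 usable)


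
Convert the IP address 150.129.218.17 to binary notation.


150 = 10010110
129 = 10000001
218 = 11011010
17 = 00010001
Binary: 10010110.10000001.11011010.00010001


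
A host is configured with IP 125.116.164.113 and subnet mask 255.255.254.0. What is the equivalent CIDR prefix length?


Binary: 11111111.11111111.11111110.00000000
Count leading 1s
Prefix: /23


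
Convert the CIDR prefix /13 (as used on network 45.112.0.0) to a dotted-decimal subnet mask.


/13 means 13 network bits, 19 host bits
Binary: 11111111111110000000000000000000
Mask: 255.248.0.0


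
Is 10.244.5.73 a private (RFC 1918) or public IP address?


RFC 1918 private ranges:
  10.0.0.0/8 (10.0.0.0 - 10.255.255.255)
  172.16.0.0/12 (172.16.0.0 - 172.31.255.255)
  192.168.0.0/16 (192.168.0.0 - 192.168.255.255)
Private (in 10.0.0.0/8)


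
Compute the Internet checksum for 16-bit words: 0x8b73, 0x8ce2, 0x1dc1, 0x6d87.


Sum all words (with carry folding):
+ 0x8b73 = 0x8b73
+ 0x8ce2 = 0x1856
+ 0x1dc1 = 0x3617
+ 0x6d87 = 0xa39e
One's complement: ~0xa39e
Checksum = 0x5c61


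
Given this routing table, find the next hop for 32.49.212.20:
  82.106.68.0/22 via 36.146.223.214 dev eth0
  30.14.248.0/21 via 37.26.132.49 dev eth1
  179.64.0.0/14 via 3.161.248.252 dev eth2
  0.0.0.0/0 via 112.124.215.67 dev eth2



Longest prefix match for 32.49.212.20:
  /22 82.106.68.0: no
  /21 30.14.248.0: no
  /14 179.64.0.0: no
  /0 0.0.0.0: MATCH
Selected: next-hop 112.124.215.67 via eth2 (matched /0)


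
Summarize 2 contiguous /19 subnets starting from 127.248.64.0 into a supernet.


Original prefix: /19
Number of subnets: 2 = 2^1
New prefix = 19 - 1 = 18
Supernet: 127.248.64.0/18


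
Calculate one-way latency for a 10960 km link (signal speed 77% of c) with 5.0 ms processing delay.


Speed = 0.77 * 3e5 km/s = 231000 km/s
Propagation delay = 10960 / 231000 = 0.0474 s = 47.4459 ms
Processing delay = 5.0 ms
Total one-way latency = 52.4459 ms


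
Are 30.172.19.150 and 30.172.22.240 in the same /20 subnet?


Mask: 255.255.240.0
30.172.19.150 AND mask = 30.172.16.0
30.172.22.240 AND mask = 30.172.16.0
Yes, same subnet (30.172.16.0)


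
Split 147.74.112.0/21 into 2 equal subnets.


New prefix = 21 + 1 = 22
Each subnet has 1024 addresses
  147.74.112.0/22
  147.74.116.0/22
Subnets: 147.74.112.0/22, 147.74.116.0/22


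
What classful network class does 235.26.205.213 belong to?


First octet: 235
Binary: 11101011
1110xxxx -> Class D (224-239)
Class D (multicast), default mask N/A


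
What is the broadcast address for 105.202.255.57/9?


Network: 105.128.0.0/9
Host bits = 23
Set all host bits to 1:
Broadcast: 105.255.255.255


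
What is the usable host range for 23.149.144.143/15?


Network: 23.148.0.0
Broadcast: 23.149.255.255
First usable = network + 1
Last usable = broadcast - 1
Range: 23.148.0.1 to 23.149.255.254


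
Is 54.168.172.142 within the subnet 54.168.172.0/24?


Subnet network: 54.168.172.0
Test IP AND mask: 54.168.172.0
Yes, 54.168.172.142 is in 54.168.172.0/24


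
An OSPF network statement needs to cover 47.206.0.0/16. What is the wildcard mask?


Subnet mask: 255.255.0.0
Wildcard = 255.255.255.255 - subnet mask
255 - 255 = 0
255 - 255 = 0
255 - 0 = 255
255 - 0 = 255
Wildcard: 0.0.255.255


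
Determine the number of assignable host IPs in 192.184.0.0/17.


Host bits = 32 - 17 = 15
Total addresses = 2^15 = 32768
Usable = total - 2 (network and broadcast)
Usable hosts: 32766


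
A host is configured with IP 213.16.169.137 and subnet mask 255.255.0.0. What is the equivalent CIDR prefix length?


Binary: 11111111.11111111.00000000.00000000
Count leading 1s
Prefix: /16


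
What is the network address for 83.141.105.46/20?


IP:   01010011.10001101.01101001.00101110
Mask: 11111111.11111111.11110000.00000000
AND operation:
Net:  01010011.10001101.01100000.00000000
Network: 83.141.96.0/20


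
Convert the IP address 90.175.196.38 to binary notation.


90 = 01011010
175 = 10101111
196 = 11000100
38 = 00100110
Binary: 01011010.10101111.11000100.00100110


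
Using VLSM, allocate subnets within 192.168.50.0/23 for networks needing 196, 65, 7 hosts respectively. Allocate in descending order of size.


196 hosts -> /24 (254 usable): 192.168.50.0/24
65 hosts -> /25 (126 usable): 192.168.51.0/25
7 hosts -> /28 (14 usable): 192.168.51.128/28
Allocation: 192.168.50.0/24 (196 hosts, 254 usable); 192.168.51.0/25 (65 hosts, 126 usable); 192.168.51.128/28 (7 hosts, 14 usable)


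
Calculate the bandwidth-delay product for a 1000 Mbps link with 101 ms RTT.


BDP = bandwidth * RTT
= 1000 Mbps * 101 ms
= 1000 * 1e6 * 101 / 1000 bits
= 101000000 bits
= 12625000 bytes
= 12329.1016 KB
BDP = 101000000 bits (12625000 bytes)


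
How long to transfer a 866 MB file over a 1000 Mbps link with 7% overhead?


Effective throughput = 1000 * (1 - 7/100) = 930.0 Mbps
File size in Mb = 866 * 8 = 6928 Mb
Time = 6928 / 930.0
Time = 7.4495 seconds


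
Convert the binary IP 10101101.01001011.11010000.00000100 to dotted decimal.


10101101 = 173
01001011 = 75
11010000 = 208
00000100 = 4
IP: 173.75.208.4


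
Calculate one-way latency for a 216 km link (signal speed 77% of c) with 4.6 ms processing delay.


Speed = 0.77 * 3e5 km/s = 231000 km/s
Propagation delay = 216 / 231000 = 0.0009 s = 0.9351 ms
Processing delay = 4.6 ms
Total one-way latency = 5.5351 ms


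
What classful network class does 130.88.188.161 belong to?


First octet: 130
Binary: 10000010
10xxxxxx -> Class B (128-191)
Class B, default mask 255.255.0.0 (/16)


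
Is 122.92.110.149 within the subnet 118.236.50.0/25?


Subnet network: 118.236.50.0
Test IP AND mask: 122.92.110.128
No, 122.92.110.149 is not in 118.236.50.0/25


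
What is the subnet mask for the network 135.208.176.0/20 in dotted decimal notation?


/20 means 20 network bits, 12 host bits
Binary: 11111111111111111111000000000000
Mask: 255.255.240.0


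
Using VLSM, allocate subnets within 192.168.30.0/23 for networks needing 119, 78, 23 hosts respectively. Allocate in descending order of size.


119 hosts -> /25 (126 usable): 192.168.30.0/25
78 hosts -> /25 (126 usable): 192.168.30.128/25
23 hosts -> /27 (30 usable): 192.168.31.0/27
Allocation: 192.168.30.0/25 (119 hosts, 126 usable); 192.168.30.128/25 (78 hosts, 126 usable); 192.168.31.0/27 (23 hosts, 30 usable)


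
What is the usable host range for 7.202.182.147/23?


Network: 7.202.182.0
Broadcast: 7.202.183.255
First usable = network + 1
Last usable = broadcast - 1
Range: 7.202.182.1 to 7.202.183.254


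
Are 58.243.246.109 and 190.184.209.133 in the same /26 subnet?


Mask: 255.255.255.192
58.243.246.109 AND mask = 58.243.246.64
190.184.209.133 AND mask = 190.184.209.128
No, different subnets (58.243.246.64 vs 190.184.209.128)


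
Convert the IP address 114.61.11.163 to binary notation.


114 = 01110010
61 = 00111101
11 = 00001011
163 = 10100011
Binary: 01110010.00111101.00001011.10100011


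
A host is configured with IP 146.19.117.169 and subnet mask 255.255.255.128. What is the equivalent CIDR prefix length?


Binary: 11111111.11111111.11111111.10000000
Count leading 1s
Prefix: /25


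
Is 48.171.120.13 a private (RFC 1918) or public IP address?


RFC 1918 private ranges:
  10.0.0.0/8 (10.0.0.0 - 10.255.255.255)
  172.16.0.0/12 (172.16.0.0 - 172.31.255.255)
  192.168.0.0/16 (192.168.0.0 - 192.168.255.255)
Public (not in any RFC 1918 range)


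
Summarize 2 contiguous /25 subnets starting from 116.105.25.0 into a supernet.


Original prefix: /25
Number of subnets: 2 = 2^1
New prefix = 25 - 1 = 24
Supernet: 116.105.25.0/24


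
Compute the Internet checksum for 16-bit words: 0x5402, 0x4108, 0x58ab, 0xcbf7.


Sum all words (with carry folding):
+ 0x5402 = 0x5402
+ 0x4108 = 0x950a
+ 0x58ab = 0xedb5
+ 0xcbf7 = 0xb9ad
One's complement: ~0xb9ad
Checksum = 0x4652


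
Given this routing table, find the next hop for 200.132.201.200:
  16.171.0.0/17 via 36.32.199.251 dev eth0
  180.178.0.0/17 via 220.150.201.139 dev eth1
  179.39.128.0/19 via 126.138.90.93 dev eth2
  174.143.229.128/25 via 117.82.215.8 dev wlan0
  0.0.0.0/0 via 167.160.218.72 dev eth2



Longest prefix match for 200.132.201.200:
  /17 16.171.0.0: no
  /17 180.178.0.0: no
  /19 179.39.128.0: no
  /25 174.143.229.128: no
  /0 0.0.0.0: MATCH
Selected: next-hop 167.160.218.72 via eth2 (matched /0)


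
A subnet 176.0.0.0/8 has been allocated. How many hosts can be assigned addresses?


Host bits = 32 - 8 = 24
Total addresses = 2^24 = 16777216
Usable = total - 2 (network and broadcast)
Usable hosts: 16777214


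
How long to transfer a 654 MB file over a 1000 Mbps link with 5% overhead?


Effective throughput = 1000 * (1 - 5/100) = 950 Mbps
File size in Mb = 654 * 8 = 5232 Mb
Time = 5232 / 950
Time = 5.5074 seconds


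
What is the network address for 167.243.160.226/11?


IP:   10100111.11110011.10100000.11100010
Mask: 11111111.11100000.00000000.00000000
AND operation:
Net:  10100111.11100000.00000000.00000000
Network: 167.224.0.0/11


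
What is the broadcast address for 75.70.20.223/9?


Network: 75.0.0.0/9
Host bits = 23
Set all host bits to 1:
Broadcast: 75.127.255.255


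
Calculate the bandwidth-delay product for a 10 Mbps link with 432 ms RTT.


BDP = bandwidth * RTT
= 10 Mbps * 432 ms
= 10 * 1e6 * 432 / 1000 bits
= 4320000 bits
= 540000 bytes
= 527.3438 KB
BDP = 4320000 bits (540000 bytes)


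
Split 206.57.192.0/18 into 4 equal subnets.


New prefix = 18 + 2 = 20
Each subnet has 4096 addresses
  206.57.192.0/20
  206.57.208.0/20
  206.57.224.0/20
  206.57.240.0/20
Subnets: 206.57.192.0/20, 206.57.208.0/20, 206.57.224.0/20, 206.57.240.0/20


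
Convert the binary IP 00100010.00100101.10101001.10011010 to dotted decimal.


00100010 = 34
00100101 = 37
10101001 = 169
10011010 = 154
IP: 34.37.169.154


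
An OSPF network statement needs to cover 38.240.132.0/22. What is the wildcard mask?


Subnet mask: 255.255.252.0
Wildcard = 255.255.255.255 - subnet mask
255 - 255 = 0
255 - 255 = 0
255 - 252 = 3
255 - 0 = 255
Wildcard: 0.0.3.255


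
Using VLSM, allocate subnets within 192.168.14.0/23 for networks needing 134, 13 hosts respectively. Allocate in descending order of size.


134 hosts -> /24 (254 usable): 192.168.14.0/24
13 hosts -> /28 (14 usable): 192.168.15.0/28
Allocation: 192.168.14.0/24 (134 hosts, 254 usable); 192.168.15.0/28 (13 hosts, 14 usable)


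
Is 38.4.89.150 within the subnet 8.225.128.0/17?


Subnet network: 8.225.128.0
Test IP AND mask: 38.4.0.0
No, 38.4.89.150 is not in 8.225.128.0/17


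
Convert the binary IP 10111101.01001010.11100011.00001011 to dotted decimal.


10111101 = 189
01001010 = 74
11100011 = 227
00001011 = 11
IP: 189.74.227.11


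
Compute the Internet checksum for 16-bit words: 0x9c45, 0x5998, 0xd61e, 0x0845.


Sum all words (with carry folding):
+ 0x9c45 = 0x9c45
+ 0x5998 = 0xf5dd
+ 0xd61e = 0xcbfc
+ 0x0845 = 0xd441
One's complement: ~0xd441
Checksum = 0x2bbe


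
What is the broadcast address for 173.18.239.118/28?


Network: 173.18.239.112/28
Host bits = 4
Set all host bits to 1:
Broadcast: 173.18.239.127


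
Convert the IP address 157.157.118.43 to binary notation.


157 = 10011101
157 = 10011101
118 = 01110110
43 = 00101011
Binary: 10011101.10011101.01110110.00101011


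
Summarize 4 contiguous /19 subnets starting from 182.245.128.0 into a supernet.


Original prefix: /19
Number of subnets: 4 = 2^2
New prefix = 19 - 2 = 17
Supernet: 182.245.128.0/17


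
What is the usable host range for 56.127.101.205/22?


Network: 56.127.100.0
Broadcast: 56.127.103.255
First usable = network + 1
Last usable = broadcast - 1
Range: 56.127.100.1 to 56.127.103.254


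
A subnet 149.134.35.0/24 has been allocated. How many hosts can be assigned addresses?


Host bits = 32 - 24 = 8
Total addresses = 2^8 = 256
Usable = total - 2 (network and broadcast)
Usable hosts: 254


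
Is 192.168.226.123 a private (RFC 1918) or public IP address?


RFC 1918 private ranges:
  10.0.0.0/8 (10.0.0.0 - 10.255.255.255)
  172.16.0.0/12 (172.16.0.0 - 172.31.255.255)
  192.168.0.0/16 (192.168.0.0 - 192.168.255.255)
Private (in 192.168.0.0/16)


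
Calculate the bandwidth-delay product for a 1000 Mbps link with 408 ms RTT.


BDP = bandwidth * RTT
= 1000 Mbps * 408 ms
= 1000 * 1e6 * 408 / 1000 bits
= 408000000 bits
= 51000000 bytes
= 49804.6875 KB
BDP = 408000000 bits (51000000 bytes)


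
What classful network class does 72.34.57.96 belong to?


First octet: 72
Binary: 01001000
0xxxxxxx -> Class A (1-126)
Class A, default mask 255.0.0.0 (/8)


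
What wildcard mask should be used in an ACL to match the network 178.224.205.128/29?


Subnet mask: 255.255.255.248
Wildcard = 255.255.255.255 - subnet mask
255 - 255 = 0
255 - 255 = 0
255 - 255 = 0
255 - 248 = 7
Wildcard: 0.0.0.7


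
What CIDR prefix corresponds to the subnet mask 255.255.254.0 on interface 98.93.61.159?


Binary: 11111111.11111111.11111110.00000000
Count leading 1s
Prefix: /23


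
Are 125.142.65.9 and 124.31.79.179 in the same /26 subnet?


Mask: 255.255.255.192
125.142.65.9 AND mask = 125.142.65.0
124.31.79.179 AND mask = 124.31.79.128
No, different subnets (125.142.65.0 vs 124.31.79.128)


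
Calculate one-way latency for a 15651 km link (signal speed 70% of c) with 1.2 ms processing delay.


Speed = 0.7 * 3e5 km/s = 210000 km/s
Propagation delay = 15651 / 210000 = 0.0745 s = 74.5286 ms
Processing delay = 1.2 ms
Total one-way latency = 75.7286 ms


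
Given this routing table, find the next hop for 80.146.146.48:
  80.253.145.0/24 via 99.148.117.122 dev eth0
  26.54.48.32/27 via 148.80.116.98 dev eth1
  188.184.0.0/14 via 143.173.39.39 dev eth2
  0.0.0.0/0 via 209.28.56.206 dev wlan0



Longest prefix match for 80.146.146.48:
  /24 80.253.145.0: no
  /27 26.54.48.32: no
  /14 188.184.0.0: no
  /0 0.0.0.0: MATCH
Selected: next-hop 209.28.56.206 via wlan0 (matched /0)


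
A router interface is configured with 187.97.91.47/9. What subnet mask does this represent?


/9 means 9 network bits, 23 host bits
Binary: 11111111100000000000000000000000
Mask: 255.128.0.0


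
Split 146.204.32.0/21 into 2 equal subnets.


New prefix = 21 + 1 = 22
Each subnet has 1024 addresses
  146.204.32.0/22
  146.204.36.0/22
Subnets: 146.204.32.0/22, 146.204.36.0/22


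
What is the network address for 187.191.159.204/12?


IP:   10111011.10111111.10011111.11001100
Mask: 11111111.11110000.00000000.00000000
AND operation:
Net:  10111011.10110000.00000000.00000000
Network: 187.176.0.0/12


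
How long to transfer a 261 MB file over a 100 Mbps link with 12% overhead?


Effective throughput = 100 * (1 - 12/100) = 88 Mbps
File size in Mb = 261 * 8 = 2088 Mb
Time = 2088 / 88
Time = 23.7273 seconds


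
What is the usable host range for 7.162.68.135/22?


Network: 7.162.68.0
Broadcast: 7.162.71.255
First usable = network + 1
Last usable = broadcast - 1
Range: 7.162.68.1 to 7.162.71.254


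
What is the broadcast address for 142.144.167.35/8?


Network: 142.0.0.0/8
Host bits = 24
Set all host bits to 1:
Broadcast: 142.255.255.255


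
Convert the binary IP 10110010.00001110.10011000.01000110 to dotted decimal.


10110010 = 178
00001110 = 14
10011000 = 152
01000110 = 70
IP: 178.14.152.70


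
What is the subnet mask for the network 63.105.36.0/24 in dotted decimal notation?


/24 means 24 network bits, 8 host bits
Binary: 11111111111111111111111100000000
Mask: 255.255.255.0


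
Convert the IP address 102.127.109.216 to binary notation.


102 = 01100110
127 = 01111111
109 = 01101101
216 = 11011000
Binary: 01100110.01111111.01101101.11011000


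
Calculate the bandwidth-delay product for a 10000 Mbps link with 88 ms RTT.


BDP = bandwidth * RTT
= 10000 Mbps * 88 ms
= 10000 * 1e6 * 88 / 1000 bits
= 880000000 bits
= 110000000 bytes
= 107421.875 KB
BDP = 880000000 bits (110000000 bytes)


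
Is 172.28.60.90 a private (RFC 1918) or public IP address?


RFC 1918 private ranges:
  10.0.0.0/8 (10.0.0.0 - 10.255.255.255)
  172.16.0.0/12 (172.16.0.0 - 172.31.255.255)
  192.168.0.0/16 (192.168.0.0 - 192.168.255.255)
Private (in 172.16.0.0/12)


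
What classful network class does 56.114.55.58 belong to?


First octet: 56
Binary: 00111000
0xxxxxxx -> Class A (1-126)
Class A, default mask 255.0.0.0 (/8)


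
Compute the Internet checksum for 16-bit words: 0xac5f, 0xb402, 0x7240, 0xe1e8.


Sum all words (with carry folding):
+ 0xac5f = 0xac5f
+ 0xb402 = 0x6062
+ 0x7240 = 0xd2a2
+ 0xe1e8 = 0xb48b
One's complement: ~0xb48b
Checksum = 0x4b74


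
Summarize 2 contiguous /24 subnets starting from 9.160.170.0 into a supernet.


Original prefix: /24
Number of subnets: 2 = 2^1
New prefix = 24 - 1 = 23
Supernet: 9.160.170.0/23


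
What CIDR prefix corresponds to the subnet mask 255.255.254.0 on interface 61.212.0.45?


Binary: 11111111.11111111.11111110.00000000
Count leading 1s
Prefix: /23


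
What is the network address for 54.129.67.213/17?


IP:   00110110.10000001.01000011.11010101
Mask: 11111111.11111111.10000000.00000000
AND operation:
Net:  00110110.10000001.00000000.00000000
Network: 54.129.0.0/17


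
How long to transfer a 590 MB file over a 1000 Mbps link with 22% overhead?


Effective throughput = 1000 * (1 - 22/100) = 780 Mbps
File size in Mb = 590 * 8 = 4720 Mb
Time = 4720 / 780
Time = 6.0513 seconds


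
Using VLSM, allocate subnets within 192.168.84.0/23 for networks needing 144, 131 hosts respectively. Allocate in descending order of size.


144 hosts -> /24 (254 usable): 192.168.84.0/24
131 hosts -> /24 (254 usable): 192.168.85.0/24
Allocation: 192.168.84.0/24 (144 hosts, 254 usable); 192.168.85.0/24 (131 hosts, 254 usable)


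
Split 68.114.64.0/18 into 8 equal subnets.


New prefix = 18 + 3 = 21
Each subnet has 2048 addresses
  68.114.64.0/21
  68.114.72.0/21
  68.114.80.0/21
  68.114.88.0/21
  68.114.96.0/21
  68.114.104.0/21
  68.114.112.0/21
  68.114.120.0/21
Subnets: 68.114.64.0/21, 68.114.72.0/21, 68.114.80.0/21, 68.114.88.0/21, 68.114.96.0/21, 68.114.104.0/21, 68.114.112.0/21, 68.114.120.0/21


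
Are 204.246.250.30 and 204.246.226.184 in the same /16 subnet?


Mask: 255.255.0.0
204.246.250.30 AND mask = 204.246.0.0
204.246.226.184 AND mask = 204.246.0.0
Yes, same subnet (204.246.0.0)


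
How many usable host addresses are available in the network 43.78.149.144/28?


Host bits = 32 - 28 = 4
Total addresses = 2^4 = 16
Usable = total - 2 (network and broadcast)
Usable hosts: 14


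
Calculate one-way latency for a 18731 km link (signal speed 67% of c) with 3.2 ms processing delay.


Speed = 0.67 * 3e5 km/s = 201000 km/s
Propagation delay = 18731 / 201000 = 0.0932 s = 93.1891 ms
Processing delay = 3.2 ms
Total one-way latency = 96.3891 ms


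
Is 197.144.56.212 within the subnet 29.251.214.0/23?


Subnet network: 29.251.214.0
Test IP AND mask: 197.144.56.0
No, 197.144.56.212 is not in 29.251.214.0/23


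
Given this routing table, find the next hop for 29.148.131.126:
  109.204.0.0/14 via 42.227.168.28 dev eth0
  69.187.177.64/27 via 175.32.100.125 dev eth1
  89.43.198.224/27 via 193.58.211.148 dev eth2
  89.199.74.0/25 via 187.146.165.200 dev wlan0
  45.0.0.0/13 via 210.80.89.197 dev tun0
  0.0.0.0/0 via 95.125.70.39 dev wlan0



Longest prefix match for 29.148.131.126:
  /14 109.204.0.0: no
  /27 69.187.177.64: no
  /27 89.43.198.224: no
  /25 89.199.74.0: no
  /13 45.0.0.0: no
  /0 0.0.0.0: MATCH
Selected: next-hop 95.125.70.39 via wlan0 (matched /0)


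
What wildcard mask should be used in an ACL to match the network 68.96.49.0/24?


Subnet mask: 255.255.255.0
Wildcard = 255.255.255.255 - subnet mask
255 - 255 = 0
255 - 255 = 0
255 - 255 = 0
255 - 0 = 255
Wildcard: 0.0.0.255


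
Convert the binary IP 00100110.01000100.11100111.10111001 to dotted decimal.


00100110 = 38
01000100 = 68
11100111 = 231
10111001 = 185
IP: 38.68.231.185


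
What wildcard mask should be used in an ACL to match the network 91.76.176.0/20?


Subnet mask: 255.255.240.0
Wildcard = 255.255.255.255 - subnet mask
255 - 255 = 0
255 - 255 = 0
255 - 240 = 15
255 - 0 = 255
Wildcard: 0.0.15.255


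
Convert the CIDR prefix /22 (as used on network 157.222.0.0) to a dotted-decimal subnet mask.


/22 means 22 network bits, 10 host bits
Binary: 11111111111111111111110000000000
Mask: 255.255.252.0


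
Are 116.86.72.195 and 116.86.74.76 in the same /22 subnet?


Mask: 255.255.252.0
116.86.72.195 AND mask = 116.86.72.0
116.86.74.76 AND mask = 116.86.72.0
Yes, same subnet (116.86.72.0)


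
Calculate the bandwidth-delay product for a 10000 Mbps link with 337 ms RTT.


BDP = bandwidth * RTT
= 10000 Mbps * 337 ms
= 10000 * 1e6 * 337 / 1000 bits
= 3370000000 bits
= 421250000 bytes
= 411376.9531 KB
BDP = 3370000000 bits (421250000 bytes)


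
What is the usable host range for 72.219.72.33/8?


Network: 72.0.0.0
Broadcast: 72.255.255.255
First usable = network + 1
Last usable = broadcast - 1
Range: 72.0.0.1 to 72.255.255.254


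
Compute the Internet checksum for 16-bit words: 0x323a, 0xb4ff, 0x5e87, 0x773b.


Sum all words (with carry folding):
+ 0x323a = 0x323a
+ 0xb4ff = 0xe739
+ 0x5e87 = 0x45c1
+ 0x773b = 0xbcfc
One's complement: ~0xbcfc
Checksum = 0x4303


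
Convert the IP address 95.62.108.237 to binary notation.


95 = 01011111
62 = 00111110
108 = 01101100
237 = 11101101
Binary: 01011111.00111110.01101100.11101101


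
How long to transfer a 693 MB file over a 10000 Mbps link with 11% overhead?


Effective throughput = 10000 * (1 - 11/100) = 8900 Mbps
File size in Mb = 693 * 8 = 5544 Mb
Time = 5544 / 8900
Time = 0.6229 seconds


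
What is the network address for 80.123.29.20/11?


IP:   01010000.01111011.00011101.00010100
Mask: 11111111.11100000.00000000.00000000
AND operation:
Net:  01010000.01100000.00000000.00000000
Network: 80.96.0.0/11


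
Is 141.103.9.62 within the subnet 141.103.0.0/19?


Subnet network: 141.103.0.0
Test IP AND mask: 141.103.0.0
Yes, 141.103.9.62 is in 141.103.0.0/19


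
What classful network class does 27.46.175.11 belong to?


First octet: 27
Binary: 00011011
0xxxxxxx -> Class A (1-126)
Class A, default mask 255.0.0.0 (/8)


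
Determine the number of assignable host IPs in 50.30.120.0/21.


Host bits = 32 - 21 = 11
Total addresses = 2^11 = 2048
Usable = total - 2 (network and broadcast)
Usable hosts: 2046


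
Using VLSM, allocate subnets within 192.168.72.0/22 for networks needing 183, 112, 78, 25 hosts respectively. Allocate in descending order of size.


183 hosts -> /24 (254 usable): 192.168.72.0/24
112 hosts -> /25 (126 usable): 192.168.73.0/25
78 hosts -> /25 (126 usable): 192.168.73.128/25
25 hosts -> /27 (30 usable): 192.168.74.0/27
Allocation: 192.168.72.0/24 (183 hosts, 254 usable); 192.168.73.0/25 (112 hosts, 126 usable); 192.168.73.128/25 (78 hosts, 126 usable); 192.168.74.0/27 (25 hosts, 30 usable)


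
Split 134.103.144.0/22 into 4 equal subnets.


New prefix = 22 + 2 = 24
Each subnet has 256 addresses
  134.103.144.0/24
  134.103.145.0/24
  134.103.146.0/24
  134.103.147.0/24
Subnets: 134.103.144.0/24, 134.103.145.0/24, 134.103.146.0/24, 134.103.147.0/24


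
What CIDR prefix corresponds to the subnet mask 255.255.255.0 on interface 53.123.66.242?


Binary: 11111111.11111111.11111111.00000000
Count leading 1s
Prefix: /24


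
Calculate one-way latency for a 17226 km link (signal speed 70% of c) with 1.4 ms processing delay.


Speed = 0.7 * 3e5 km/s = 210000 km/s
Propagation delay = 17226 / 210000 = 0.082 s = 82.0286 ms
Processing delay = 1.4 ms
Total one-way latency = 83.4286 ms


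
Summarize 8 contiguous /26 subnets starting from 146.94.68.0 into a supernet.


Original prefix: /26
Number of subnets: 8 = 2^3
New prefix = 26 - 3 = 23
Supernet: 146.94.68.0/23


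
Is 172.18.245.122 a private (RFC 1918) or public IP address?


RFC 1918 private ranges:
  10.0.0.0/8 (10.0.0.0 - 10.255.255.255)
  172.16.0.0/12 (172.16.0.0 - 172.31.255.255)
  192.168.0.0/16 (192.168.0.0 - 192.168.255.255)
Private (in 172.16.0.0/12)


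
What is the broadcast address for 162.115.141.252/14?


Network: 162.112.0.0/14
Host bits = 18
Set all host bits to 1:
Broadcast: 162.115.255.255


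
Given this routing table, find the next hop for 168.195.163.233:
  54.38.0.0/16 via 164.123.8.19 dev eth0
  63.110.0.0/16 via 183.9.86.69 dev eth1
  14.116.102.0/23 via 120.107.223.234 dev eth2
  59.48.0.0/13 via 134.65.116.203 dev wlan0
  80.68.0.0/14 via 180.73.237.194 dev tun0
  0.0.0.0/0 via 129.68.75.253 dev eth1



Longest prefix match for 168.195.163.233:
  /16 54.38.0.0: no
  /16 63.110.0.0: no
  /23 14.116.102.0: no
  /13 59.48.0.0: no
  /14 80.68.0.0: no
  /0 0.0.0.0: MATCH
Selected: next-hop 129.68.75.253 via eth1 (matched /0)


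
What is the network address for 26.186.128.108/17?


IP:   00011010.10111010.10000000.01101100
Mask: 11111111.11111111.10000000.00000000
AND operation:
Net:  00011010.10111010.10000000.00000000
Network: 26.186.128.0/17


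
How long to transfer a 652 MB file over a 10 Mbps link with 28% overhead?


Effective throughput = 10 * (1 - 28/100) = 7.2 Mbps
File size in Mb = 652 * 8 = 5216 Mb
Time = 5216 / 7.2
Time = 724.4444 seconds


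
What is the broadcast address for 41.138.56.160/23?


Network: 41.138.56.0/23
Host bits = 9
Set all host bits to 1:
Broadcast: 41.138.57.255


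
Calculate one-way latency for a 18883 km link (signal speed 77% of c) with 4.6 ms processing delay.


Speed = 0.77 * 3e5 km/s = 231000 km/s
Propagation delay = 18883 / 231000 = 0.0817 s = 81.7446 ms
Processing delay = 4.6 ms
Total one-way latency = 86.3446 ms


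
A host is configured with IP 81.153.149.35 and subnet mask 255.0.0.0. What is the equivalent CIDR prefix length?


Binary: 11111111.00000000.00000000.00000000
Count leading 1s
Prefix: /8
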